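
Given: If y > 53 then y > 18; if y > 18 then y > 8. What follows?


Hypothetical syllogism: P → Q, Q → R ⊢ P → R
Premise 1: y > 53 → y > 18
Premise 2: y > 18 → y > 8
Chain the implications: the middle term (y > 18) links the two.
Conclusion: If y > 53, then y > 8.

If y > 53, then y > 8.


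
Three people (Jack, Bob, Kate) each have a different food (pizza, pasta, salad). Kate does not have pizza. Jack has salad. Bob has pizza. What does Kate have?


From clues:
  Jack → salad
  Bob → pizza
By elimination, Kate gets the remaining.

pasta


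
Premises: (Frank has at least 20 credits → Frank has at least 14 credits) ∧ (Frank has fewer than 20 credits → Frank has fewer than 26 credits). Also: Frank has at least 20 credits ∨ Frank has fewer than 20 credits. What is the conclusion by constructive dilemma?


Constructive dilemma: (P → Q) ∧ (R → S), P ∨ R ⊢ Q ∨ S
Premise 1: Frank has at least 20 credits → Frank has at least 14 credits
Premise 2: Frank has fewer than 20 credits → Frank has fewer than 26 credits
Premise 3: Frank has at least 20 credits ∨ Frank has fewer than 20 credits
Case 1: Assuming Frank has at least 20 credits, then by Premise 1, Frank has at least 14 credits.
Case 2: Assuming Frank has fewer than 20 credits, then by Premise 2, Frank has fewer than 26 credits.
Since one of Frank has at least 20 credits or Frank has fewer than 20 credits must hold, we get Frank has at least 14 credits or Frank has fewer than 26 credits.

Frank has at least 14 credits or Frank has fewer than 26 credits.


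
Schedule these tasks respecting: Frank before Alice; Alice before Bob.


Constraints: Frank before Alice; Alice before Bob
Method: repeatedly schedule the remaining task that has no remaining task required before it.
  Step 1: remaining {Alice, Frank, Bob}; every task except Frank still has a predecessor pending → schedule Frank.
  Step 2: remaining {Alice, Bob}; every task except Alice still has a predecessor pending → schedule Alice.
  Step 3: only Bob remains → schedule Bob.
Resulting order:

Frank → Alice → Bob


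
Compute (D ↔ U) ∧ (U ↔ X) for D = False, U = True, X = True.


D = False, U = True, X = True
Step 1: D ↔ U is true when D and U have the same value. Result: False
Step 2: U ↔ X is true when U and X have the same value. Result: True
Step 3: False ∧ True = False

False


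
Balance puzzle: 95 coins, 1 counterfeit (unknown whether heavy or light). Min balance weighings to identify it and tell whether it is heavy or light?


Let n = 95. 190 possibilities (n coins × lighter/heavier); each weighing has 3 outcomes.
Bound for k weighings: say the first weighing puts j coins on each pan. If it tips, the 2j weighed coins remain suspects (each with a known direction) and k-1 weighings give 3^(k-1) outcomes; 3^(k-1) is odd, so 2j ≤ 3^(k-1) - 1. If it balances, the n - 2j unweighed coins remain with direction unknown: 2(n - 2j) ≤ 3^(k-1) - 1 by the same parity argument. Adding, n ≤ (3^(k-1) - 1) + (3^(k-1) - 1)/2 = (3^k - 3)/2, and the classical three-group strategy achieves this (3 coins in 2 weighings, 12 in 3, 39 in 4, 120 in 5).
So we need the smallest k with (3^k - 3)/2 ≥ 95.
k = 4: (3^4 - 3)/2 = 39 < 95 ✗
k = 5: (3^5 - 3)/2 = 120 ≥ 95 ✓

5


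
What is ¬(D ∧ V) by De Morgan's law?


De Morgan's law: ¬(P ∧ Q) ≡ ¬P ∨ ¬Q
¬(D ∧ V) = ¬D ∨ ¬V

¬D ∨ ¬V


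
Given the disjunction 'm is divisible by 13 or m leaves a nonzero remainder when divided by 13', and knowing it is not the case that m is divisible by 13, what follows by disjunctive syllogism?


Disjunctive syllogism: P ∨ Q, ¬P ⊢ Q
Disjunction: m is divisible by 13 ∨ m leaves a nonzero remainder when divided by 13
We know it is not the case that m is divisible by 13.
By disjunctive syllogism, the other disjunct must be true.

m leaves a nonzero remainder when divided by 13


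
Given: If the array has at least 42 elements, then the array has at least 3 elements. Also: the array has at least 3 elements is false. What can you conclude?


Modus tollens: P → Q, ¬Q ⊢ ¬P
P: the array has at least 42 elements
Q: the array has at least 3 elements
We have P → Q and Q is false.
By modus tollens, P must be false.

It is not the case that the array has at least 42 elements


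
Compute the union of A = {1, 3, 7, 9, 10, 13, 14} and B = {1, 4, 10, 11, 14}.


A = {1, 3, 7, 9, 10, 13, 14}
B = {1, 4, 10, 11, 14}
Operation: union
All elements combined: 1, 3, 4, 7, 9, 10, 11, 13, 14

{1, 3, 4, 7, 9, 10, 11, 13, 14}


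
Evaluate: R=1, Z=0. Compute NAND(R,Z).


R AND Z = 0
NOT(0) = 1

1


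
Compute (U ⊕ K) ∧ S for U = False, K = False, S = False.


U = False, K = False, S = False
Step 1: U ⊕ K = False XOR False = False
Step 2: False ∧ S = False AND False = False
XOR true when exactly one of U,K is true; then AND with S.

False


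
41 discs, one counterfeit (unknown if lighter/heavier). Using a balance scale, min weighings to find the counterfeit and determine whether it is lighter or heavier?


Let n = 41. 82 possibilities (n discs × lighter/heavier); each weighing has 3 outcomes.
Bound for k weighings: say the first weighing puts j discs on each pan. If it tips, the 2j weighed discs remain suspects (each with a known direction) and k-1 weighings give 3^(k-1) outcomes; 3^(k-1) is odd, so 2j ≤ 3^(k-1) - 1. If it balances, the n - 2j unweighed discs remain with direction unknown: 2(n - 2j) ≤ 3^(k-1) - 1 by the same parity argument. Adding, n ≤ (3^(k-1) - 1) + (3^(k-1) - 1)/2 = (3^k - 3)/2, and the classical three-group strategy achieves this (3 discs in 2 weighings, 12 in 3, 39 in 4, 120 in 5).
So we need the smallest k with (3^k - 3)/2 ≥ 41.
k = 4: (3^4 - 3)/2 = 39 < 41 ✗
k = 5: (3^5 - 3)/2 = 120 ≥ 41 ✓

5


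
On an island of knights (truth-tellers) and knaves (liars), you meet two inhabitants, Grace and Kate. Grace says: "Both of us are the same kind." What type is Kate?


Grace says: "Both of us are the same kind."
Case 1: Grace is a Knight (truth-teller)
  Statement is true → they ARE the same → Kate is also a Knight
Case 2: Grace is a Knave (liar)
  Statement is false → they are NOT the same → Kate is a Knight
In both cases, Kate is a Knight.

Knight


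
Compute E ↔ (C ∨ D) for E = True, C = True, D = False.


E = True, C = True, D = False
Step 1: C ∨ D = True OR False = True
Step 2: E ↔ (True): true when both sides have same truth value.
Result: True ↔ True = True

True


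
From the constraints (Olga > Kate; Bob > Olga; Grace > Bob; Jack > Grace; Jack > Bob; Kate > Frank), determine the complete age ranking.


Constraints: Olga > Kate; Bob > Olga; Grace > Bob; Jack > Grace; Jack > Bob; Kate > Frank
Method: at each step, the next-highest is the one remaining person who never appears on the smaller side of a constraint between remaining people.
  Step 1: remaining {Olga, Bob, Jack, Grace, Kate, Frank}; on the smaller side: {Olga, Bob, Grace, Kate, Frank} → Jack is next (Jack > Grace; Jack > Bob).
  Step 2: remaining {Olga, Bob, Grace, Kate, Frank}; on the smaller side: {Olga, Bob, Kate, Frank} → Grace is next (Grace > Bob).
  Step 3: remaining {Olga, Bob, Kate, Frank}; on the smaller side: {Olga, Kate, Frank} → Bob is next (Bob > Olga).
  Step 4: remaining {Olga, Kate, Frank}; on the smaller side: {Kate, Frank} → Olga is next (Olga > Kate).
  Step 5: remaining {Kate, Frank}; on the smaller side: {Frank} → Kate is next (Kate > Frank).
  Step 6: only Frank remains → lowest.
Final ranking (highest to lowest):

Jack > Grace > Bob > Olga > Kate > Frank


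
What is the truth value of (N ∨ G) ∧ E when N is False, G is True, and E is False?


N = False, G = True, E = False
Step 1: N ∨ G = False OR True = True
Step 2: True ∧ E = True AND False = False
OR is true when at least one operand is true; AND requires both.

False


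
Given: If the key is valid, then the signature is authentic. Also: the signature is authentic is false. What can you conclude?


Modus tollens: P → Q, ¬Q ⊢ ¬P
P: the key is valid
Q: the signature is authentic
We have P → Q and Q is false.
By modus tollens, P must be false.

It is not the case that the key is valid


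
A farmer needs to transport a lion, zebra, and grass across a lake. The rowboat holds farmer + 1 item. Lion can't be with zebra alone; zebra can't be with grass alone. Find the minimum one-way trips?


1. farmer+zebra → 2. farmer ← 3. farmer+lion → 4. farmer+zebra ← 5. farmer+grass → 6. farmer ← 7. farmer+zebra →
Minimum trips = 7

7


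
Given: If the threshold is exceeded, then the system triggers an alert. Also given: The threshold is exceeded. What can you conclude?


Modus ponens: P → Q, P ⊢ Q
P: the threshold is exceeded
Q: the system triggers an alert
We have P → Q and P is true.
By modus ponens, Q must be true.

The system triggers an alert


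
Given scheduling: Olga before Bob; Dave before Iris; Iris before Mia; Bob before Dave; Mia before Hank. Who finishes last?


Constraints: Olga before Bob; Dave before Iris; Iris before Mia; Bob before Dave; Mia before Hank
The last task can have nothing scheduled after it, so it must never appear on the left of a 'before'.
Tasks appearing before some other task: Olga, Dave, Iris, Bob, Mia.
The only task not in that list is Hank → it is last.

Hank


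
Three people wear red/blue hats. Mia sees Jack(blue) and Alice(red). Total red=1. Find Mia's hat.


Total red = 1, seen red = 1
Own red = 1 - 1 = 0
Mia's hat is blue.

blue


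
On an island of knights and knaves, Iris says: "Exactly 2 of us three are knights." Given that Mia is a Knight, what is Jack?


Iris claims exactly 2 knights among Iris, Mia, Jack.
Given: Mia is a Knight.

Case 1: Iris is a Knight (tells truth)
  Then exactly 2 of the three are knights.
  Counting Iris, Mia: 2 knight(s) so far. Need 0 more → Jack = Knave.
Case 2: Iris is a Knave (lies)
  Then the count is NOT 2.
  If Jack = Knight, count = 2 = 2 → claim would be true, contradicts lie.
  If Jack = Knave, count = 1 ≠ 2 → lie confirmed ✓

Jack is a Knave.

Knave


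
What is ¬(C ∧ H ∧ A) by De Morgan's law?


De Morgan's law: ¬(P ∧ Q ∧ R) ≡ ¬P ∨ ¬Q ∨ ¬R
¬(C ∧ H ∧ A) = ¬C ∨ ¬H ∨ ¬A

¬C ∨ ¬H ∨ ¬A


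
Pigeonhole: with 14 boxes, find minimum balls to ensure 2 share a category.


Pigeonhole: to guarantee k in one of n categories, need (k-1)×n + 1.
k = 2, n = 14
Minimum = (2-1) × 14 + 1 = 1 × 14 + 1

15


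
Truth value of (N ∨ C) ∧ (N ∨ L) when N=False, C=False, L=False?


N = False, C = False, L = False
Expression: (N ∨ C) ∧ (N ∨ L)
Step 1: N ∨ C = False OR False = False
Step 2: N ∨ L = False OR False = False
Step 3: (False) ∧ (False) = False AND False = False

False


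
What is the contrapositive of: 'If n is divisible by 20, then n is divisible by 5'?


Original: If n is divisible by 20, then n is divisible by 5
Contrapositive: If ¬Q, then ¬P
Negate Q: not (n is divisible by 5)
Negate P: not (n is divisible by 20)

If not (n is divisible by 5), then not (n is divisible by 20).


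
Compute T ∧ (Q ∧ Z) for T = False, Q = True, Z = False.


T = False, Q = True, Z = False
Step 1: Q ∧ Z = True AND False = False
Step 2: T ∧ False = False AND False = False
AND is true only when ALL operands are true.

False


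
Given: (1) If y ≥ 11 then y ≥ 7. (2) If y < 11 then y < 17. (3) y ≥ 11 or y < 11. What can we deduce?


Constructive dilemma: (P → Q) ∧ (R → S), P ∨ R ⊢ Q ∨ S
Premise 1: y ≥ 11 → y ≥ 7
Premise 2: y < 11 → y < 17
Premise 3: y ≥ 11 ∨ y < 11
Case 1: Assuming y ≥ 11, then by Premise 1, y ≥ 7.
Case 2: Assuming y < 11, then by Premise 2, y < 17.
Since one of y ≥ 11 or y < 11 must hold, we get y ≥ 7 or y < 17.

y ≥ 7 or y < 17.


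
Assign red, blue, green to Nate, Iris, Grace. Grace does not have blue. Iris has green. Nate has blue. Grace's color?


From clues:
  Nate → blue
  Iris → green
By elimination, Grace gets the remaining.

red


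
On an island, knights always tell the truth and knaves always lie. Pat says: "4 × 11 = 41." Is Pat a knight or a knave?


Statement: "4 × 11 = 41."
Actual: 4 × 11 = 44
Claimed: 41
Statement is FALSE → Pat lies → Knave

Knave


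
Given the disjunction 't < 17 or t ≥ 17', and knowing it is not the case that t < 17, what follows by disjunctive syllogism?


Disjunctive syllogism: P ∨ Q, ¬P ⊢ Q
Disjunction: t < 17 ∨ t ≥ 17
We know it is not the case that t < 17.
By disjunctive syllogism, the other disjunct must be true.

t ≥ 17


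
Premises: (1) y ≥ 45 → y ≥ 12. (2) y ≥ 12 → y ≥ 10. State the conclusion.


Hypothetical syllogism: P → Q, Q → R ⊢ P → R
Premise 1: y ≥ 45 → y ≥ 12
Premise 2: y ≥ 12 → y ≥ 10
Chain the implications: the middle term (y ≥ 12) links the two.
Conclusion: If y ≥ 45, then y ≥ 10.

If y ≥ 45, then y ≥ 10.


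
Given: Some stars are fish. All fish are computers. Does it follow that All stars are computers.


Premise 1: Some stars are fish.
Premise 2: All fish are computers.
Conclusion: All stars are computers.
Fallacy: illicit minor. The minor term (stars) is distributed in the conclusion ('All stars ...') but undistributed in its premise ('Some stars are fish' doesn't cover all stars).
Only 'Some stars are computers' follows, not 'All'.

Invalid


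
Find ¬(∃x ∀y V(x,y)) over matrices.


Original: ∃x ∀y V(x,y)
Rule: ¬∀→∃, ¬∃→∀, negate predicate.
Negation: ∀x ∃y ¬V(x,y)

∀x ∃y ¬V(x,y)


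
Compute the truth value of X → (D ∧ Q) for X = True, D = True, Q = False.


X = True, D = True, Q = False
Step 1: D ∧ Q = True AND False = False
Step 2: X → (False): false only when X=True and consequent=False.
Result: False

False


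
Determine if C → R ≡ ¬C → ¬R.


Expression 1: C → R
Expression 2: ¬C → ¬R
Truth table (C R | Expr1 Expr2):
  T T |   T     T
  T F |   F     T   ← differ
  F T |   T     F   ← differ
  F F |   T     T
Counterexample: C=T, R=F gives Expr1 = F but Expr2 = T, so the expressions are NOT logically equivalent.

No


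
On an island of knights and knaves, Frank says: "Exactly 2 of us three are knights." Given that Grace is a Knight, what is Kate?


Frank claims exactly 2 knights among Frank, Grace, Kate.
Given: Grace is a Knight.

Case 1: Frank is a Knight (tells truth)
  Then exactly 2 of the three are knights.
  Counting Frank, Grace: 2 knight(s) so far. Need 0 more → Kate = Knave.
Case 2: Frank is a Knave (lies)
  Then the count is NOT 2.
  If Kate = Knight, count = 2 = 2 → claim would be true, contradicts lie.
  If Kate = Knave, count = 1 ≠ 2 → lie confirmed ✓

Kate is a Knave.

Knave


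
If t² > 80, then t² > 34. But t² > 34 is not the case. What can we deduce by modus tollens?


Modus tollens: P → Q, ¬Q ⊢ ¬P
P: t² > 80
Q: t² > 34
We have P → Q and Q is false.
By modus tollens, P must be false.

It is not the case that t² > 80


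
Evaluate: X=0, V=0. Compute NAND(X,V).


X AND V = 0
NOT(0) = 1

1


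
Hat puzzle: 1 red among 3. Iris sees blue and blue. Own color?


Total red = 1, seen red = 0
Own red = 1 - 0 = 1
Iris's hat is red.

red


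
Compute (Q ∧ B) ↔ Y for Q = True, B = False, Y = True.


Q = True, B = False, Y = True
Step 1: Q ∧ B = True AND False = False
Step 2: (False) ↔ Y: true when both sides have same truth value.
Result: False ↔ True = False

False


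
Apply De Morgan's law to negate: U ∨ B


De Morgan's law: ¬(P ∨ Q) ≡ ¬P ∧ ¬Q
¬(U ∨ B) = ¬U ∧ ¬B

¬U ∧ ¬B


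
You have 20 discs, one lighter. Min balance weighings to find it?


Each weighing has 3 outcomes (left heavy / balance / right heavy), so k weighings distinguish at most 3^k cases; splitting into three near-equal groups achieves this.
Need 3^k ≥ 20: 3^2 = 9 < 20 ≤ 3^3 = 27
k = ⌈log₃(20)⌉ = 3

3


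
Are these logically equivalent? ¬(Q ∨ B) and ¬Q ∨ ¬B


Expression 1: ¬(Q ∨ B)
Expression 2: ¬Q ∨ ¬B
Truth table (Q B | Expr1 Expr2):
  T T |   F     F
  T F |   F     T   ← differ
  F T |   F     T   ← differ
  F F |   T     T
Counterexample: Q=T, B=F gives Expr1 = F but Expr2 = T, so the expressions are NOT logically equivalent.

No


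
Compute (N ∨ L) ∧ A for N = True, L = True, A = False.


N = True, L = True, A = False
Step 1: N ∨ L = True OR True = True
Step 2: True ∧ A = True AND False = False
OR is true when at least one operand is true; AND requires both.

False


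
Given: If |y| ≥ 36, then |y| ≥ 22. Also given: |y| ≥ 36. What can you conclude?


Modus ponens: P → Q, P ⊢ Q
P: |y| ≥ 36
Q: |y| ≥ 22
We have P → Q and P is true.
By modus ponens, Q must be true.

|y| ≥ 22


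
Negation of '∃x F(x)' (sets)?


Original: ∃x F(x)
Rule: ¬∀→∃, ¬∃→∀, negate predicate.
Negation: ∀x ¬F(x)

∀x ¬F(x)


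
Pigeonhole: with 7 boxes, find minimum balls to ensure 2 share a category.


Pigeonhole: to guarantee k in one of n categories, need (k-1)×n + 1.
k = 2, n = 7
Minimum = (2-1) × 7 + 1 = 1 × 7 + 1

8


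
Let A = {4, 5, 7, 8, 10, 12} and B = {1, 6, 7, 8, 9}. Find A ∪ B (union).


A = {4, 5, 7, 8, 10, 12}
B = {1, 6, 7, 8, 9}
Operation: union
All elements combined: 1, 4, 5, 6, 7, 8, 9, 10, 12

{1, 4, 5, 6, 7, 8, 9, 10, 12}


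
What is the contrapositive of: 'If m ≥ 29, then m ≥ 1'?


Original: If m ≥ 29, then m ≥ 1
Contrapositive: If ¬Q, then ¬P
Negate Q: not (m ≥ 1)
Negate P: not (m ≥ 29)

If not (m ≥ 1), then not (m ≥ 29).


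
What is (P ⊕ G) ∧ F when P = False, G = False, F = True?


P = False, G = False, F = True
Step 1: P ⊕ G = False XOR False = False
Step 2: False ∧ F = False AND True = False
XOR true when exactly one of P,G is true; then AND with F.

False


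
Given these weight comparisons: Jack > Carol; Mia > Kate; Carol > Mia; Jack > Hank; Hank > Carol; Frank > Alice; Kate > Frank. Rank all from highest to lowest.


Constraints: Jack > Carol; Mia > Kate; Carol > Mia; Jack > Hank; Hank > Carol; Frank > Alice; Kate > Frank
Method: at each step, the next-highest is the one remaining person who never appears on the smaller side of a constraint between remaining people.
  Step 1: remaining {Frank, Mia, Carol, Kate, Hank, Jack, Alice}; on the smaller side: {Frank, Mia, Carol, Kate, Hank, Alice} → Jack is next (Jack > Carol; Jack > Hank).
  Step 2: remaining {Frank, Mia, Carol, Kate, Hank, Alice}; on the smaller side: {Frank, Mia, Carol, Kate, Alice} → Hank is next (Hank > Carol).
  Step 3: remaining {Frank, Mia, Carol, Kate, Alice}; on the smaller side: {Frank, Mia, Kate, Alice} → Carol is next (Carol > Mia).
  Step 4: remaining {Frank, Mia, Kate, Alice}; on the smaller side: {Frank, Kate, Alice} → Mia is next (Mia > Kate).
  Step 5: remaining {Frank, Kate, Alice}; on the smaller side: {Frank, Alice} → Kate is next (Kate > Frank).
  Step 6: remaining {Frank, Alice}; on the smaller side: {Alice} → Frank is next (Frank > Alice).
  Step 7: only Alice remains → lowest.
Final ranking (highest to lowest):

Jack > Hank > Carol > Mia > Kate > Frank > Alice


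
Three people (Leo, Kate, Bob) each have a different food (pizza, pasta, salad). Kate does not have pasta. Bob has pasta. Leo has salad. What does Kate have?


From clues:
  Bob → pasta
  Leo → salad
By elimination, Kate gets the remaining.

pizza


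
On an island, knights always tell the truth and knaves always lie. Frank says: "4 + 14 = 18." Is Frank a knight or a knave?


Statement: "4 + 14 = 18."
Actual: 4 + 14 = 18
Claimed: 18
Statement is TRUE → Frank tells the truth → Knight

Knight


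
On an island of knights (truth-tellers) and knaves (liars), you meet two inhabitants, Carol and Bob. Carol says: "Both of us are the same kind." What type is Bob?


Carol says: "Both of us are the same kind."
Case 1: Carol is a Knight (truth-teller)
  Statement is true → they ARE the same → Bob is also a Knight
Case 2: Carol is a Knave (liar)
  Statement is false → they are NOT the same → Bob is a Knight
In both cases, Bob is a Knight.

Knight


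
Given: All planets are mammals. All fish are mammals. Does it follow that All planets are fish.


Premise 1: All planets are mammals.
Premise 2: All fish are mammals.
Conclusion: All planets are fish.
Fallacy: undistributed middle. mammals is predicate in both.
Counterexample: planets and fish could be disjoint subsets of mammals.

Invalid


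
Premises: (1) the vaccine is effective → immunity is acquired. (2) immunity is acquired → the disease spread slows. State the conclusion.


Hypothetical syllogism: P → Q, Q → R ⊢ P → R
Premise 1: the vaccine is effective → immunity is acquired
Premise 2: immunity is acquired → the disease spread slows
Chain the implications: the middle term (immunity is acquired) links the two.
Conclusion: If the vaccine is effective, then the disease spread slows.

If the vaccine is effective, then the disease spread slows.


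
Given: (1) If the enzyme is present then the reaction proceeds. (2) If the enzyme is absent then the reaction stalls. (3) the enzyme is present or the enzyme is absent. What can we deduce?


Constructive dilemma: (P → Q) ∧ (R → S), P ∨ R ⊢ Q ∨ S
Premise 1: the enzyme is present → the reaction proceeds
Premise 2: the enzyme is absent → the reaction stalls
Premise 3: the enzyme is present ∨ the enzyme is absent
Case 1: Assuming the enzyme is present, then by Premise 1, the reaction proceeds.
Case 2: Assuming the enzyme is absent, then by Premise 2, the reaction stalls.
Since one of the enzyme is present or the enzyme is absent must hold, we get the reaction proceeds or the reaction stalls.

The reaction proceeds or the reaction stalls.


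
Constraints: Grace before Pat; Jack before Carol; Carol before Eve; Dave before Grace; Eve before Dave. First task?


Constraints: Grace before Pat; Jack before Carol; Carol before Eve; Dave before Grace; Eve before Dave
The first task can have nothing scheduled before it, so it must never appear on the right of a 'before'.
Tasks appearing after some 'before': Pat, Carol, Eve, Grace, Dave.
The only task not in that list is Jack → it is first.

Jack


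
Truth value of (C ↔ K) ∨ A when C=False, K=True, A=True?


C = False, K = True, A = True
Expression: (C ↔ K) ∨ A
Step 1: C ↔ K = (False iff True) (true when values match) = False
Step 2: (False) ∨ A = False OR True = True

True


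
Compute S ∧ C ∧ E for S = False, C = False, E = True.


S = False, C = False, E = True
Step 1: S ∧ C = False AND False = False
Step 2: (False) ∧ E = (False) AND True = False
AND is true only when ALL operands are true.

False


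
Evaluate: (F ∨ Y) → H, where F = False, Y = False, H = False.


F = False, Y = False, H = False
Step 1: F ∨ Y = False OR False = False
Step 2: (False) → H: false only when antecedent=True and H=False.
Result: True

True


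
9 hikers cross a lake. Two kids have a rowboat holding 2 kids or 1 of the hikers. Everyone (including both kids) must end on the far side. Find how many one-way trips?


Per crossing of one of the hikers: kids→, one←, one of the hikers→, one← = 4 trips
9 × 4 = 36, + 1 final kids→ = 37
Minimum trips = 37

37


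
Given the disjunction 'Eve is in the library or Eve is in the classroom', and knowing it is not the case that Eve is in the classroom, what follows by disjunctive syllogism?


Disjunctive syllogism: P ∨ Q, ¬P ⊢ Q
Disjunction: Eve is in the library ∨ Eve is in the classroom
We know it is not the case that Eve is in the classroom.
By disjunctive syllogism, the other disjunct must be true.

Eve is in the library


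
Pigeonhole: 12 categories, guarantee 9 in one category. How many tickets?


Pigeonhole: to guarantee k in one of n categories, need (k-1)×n + 1.
k = 9, n = 12
Minimum = (9-1) × 12 + 1 = 8 × 12 + 1

97


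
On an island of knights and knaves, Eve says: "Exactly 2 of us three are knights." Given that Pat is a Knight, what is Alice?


Eve claims exactly 2 knights among Eve, Pat, Alice.
Given: Pat is a Knight.

Case 1: Eve is a Knight (tells truth)
  Then exactly 2 of the three are knights.
  Counting Eve, Pat: 2 knight(s) so far. Need 0 more → Alice = Knave.
Case 2: Eve is a Knave (lies)
  Then the count is NOT 2.
  If Alice = Knight, count = 2 = 2 → claim would be true, contradicts lie.
  If Alice = Knave, count = 1 ≠ 2 → lie confirmed ✓

Alice is a Knave.

Knave


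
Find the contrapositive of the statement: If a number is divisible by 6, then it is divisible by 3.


Original: If a number is divisible by 6, then it is divisible by 3
Contrapositive: If ¬Q, then ¬P
Negate Q: not (it is divisible by 3)
Negate P: not (a number is divisible by 6)

If not (it is divisible by 3), then not (a number is divisible by 6).


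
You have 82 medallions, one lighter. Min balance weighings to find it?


Each weighing has 3 outcomes (left heavy / balance / right heavy), so k weighings distinguish at most 3^k cases; splitting into three near-equal groups achieves this.
Need 3^k ≥ 82: 3^4 = 81 < 82 ≤ 3^5 = 243
k = ⌈log₃(82)⌉ = 5

5


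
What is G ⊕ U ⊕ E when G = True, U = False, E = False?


G = True, U = False, E = False
Step 1: G ⊕ U = True XOR False = True
Step 2: True ⊕ E = True XOR False = True
XOR is true when an odd number of operands are true.

True


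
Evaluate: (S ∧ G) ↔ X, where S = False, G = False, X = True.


S = False, G = False, X = True
Step 1: S ∧ G = False AND False = False
Step 2: (False) ↔ X: true when both sides have same truth value.
Result: False ↔ True = False

False


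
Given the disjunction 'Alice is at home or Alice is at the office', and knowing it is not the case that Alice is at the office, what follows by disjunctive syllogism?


Disjunctive syllogism: P ∨ Q, ¬P ⊢ Q
Disjunction: Alice is at home ∨ Alice is at the office
We know it is not the case that Alice is at the office.
By disjunctive syllogism, the other disjunct must be true.

Alice is at home


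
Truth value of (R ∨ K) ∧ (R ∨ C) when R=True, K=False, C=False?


R = True, K = False, C = False
Expression: (R ∨ K) ∧ (R ∨ C)
Step 1: R ∨ K = True OR False = True
Step 2: R ∨ C = True OR False = True
Step 3: (True) ∧ (True) = True AND True = True

True


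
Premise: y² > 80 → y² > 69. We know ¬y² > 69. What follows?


Modus tollens: P → Q, ¬Q ⊢ ¬P
P: y² > 80
Q: y² > 69
We have P → Q and Q is false.
By modus tollens, P must be false.

It is not the case that y² > 80


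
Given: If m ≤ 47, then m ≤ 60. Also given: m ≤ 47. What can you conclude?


Modus ponens: P → Q, P ⊢ Q
P: m ≤ 47
Q: m ≤ 60
We have P → Q and P is true.
By modus ponens, Q must be true.

m ≤ 60


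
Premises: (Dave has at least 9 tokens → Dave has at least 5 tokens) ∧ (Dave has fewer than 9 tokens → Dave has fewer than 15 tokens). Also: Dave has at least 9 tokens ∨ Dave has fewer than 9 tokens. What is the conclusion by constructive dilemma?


Constructive dilemma: (P → Q) ∧ (R → S), P ∨ R ⊢ Q ∨ S
Premise 1: Dave has at least 9 tokens → Dave has at least 5 tokens
Premise 2: Dave has fewer than 9 tokens → Dave has fewer than 15 tokens
Premise 3: Dave has at least 9 tokens ∨ Dave has fewer than 9 tokens
Case 1: Assuming Dave has at least 9 tokens, then by Premise 1, Dave has at least 5 tokens.
Case 2: Assuming Dave has fewer than 9 tokens, then by Premise 2, Dave has fewer than 15 tokens.
Since one of Dave has at least 9 tokens or Dave has fewer than 9 tokens must hold, we get Dave has at least 5 tokens or Dave has fewer than 15 tokens.

Dave has at least 5 tokens or Dave has fewer than 15 tokens.


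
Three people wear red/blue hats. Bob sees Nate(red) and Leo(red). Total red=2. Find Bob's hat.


Total red = 2, seen red = 2
Own red = 2 - 2 = 0
Bob's hat is blue.

blue


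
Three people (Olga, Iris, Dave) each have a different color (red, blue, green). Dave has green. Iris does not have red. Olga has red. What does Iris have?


From clues:
  Dave → green
  Olga → red
By elimination, Iris gets the remaining.

blue


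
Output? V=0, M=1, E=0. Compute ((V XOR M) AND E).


V XOR M = 0^1 = 1
1 AND 0 = 0

0


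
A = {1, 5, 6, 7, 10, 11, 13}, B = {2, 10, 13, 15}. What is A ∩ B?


A = {1, 5, 6, 7, 10, 11, 13}
B = {2, 10, 13, 15}
Operation: intersection
Elements in both: 10, 13

{10, 13}


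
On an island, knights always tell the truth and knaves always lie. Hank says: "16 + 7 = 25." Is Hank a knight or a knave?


Statement: "16 + 7 = 25."
Actual: 16 + 7 = 23
Claimed: 25
Statement is FALSE → Hank lies → Knave

Knave


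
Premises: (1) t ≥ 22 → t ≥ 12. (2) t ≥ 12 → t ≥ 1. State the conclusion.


Hypothetical syllogism: P → Q, Q → R ⊢ P → R
Premise 1: t ≥ 22 → t ≥ 12
Premise 2: t ≥ 12 → t ≥ 1
Chain the implications: the middle term (t ≥ 12) links the two.
Conclusion: If t ≥ 22, then t ≥ 1.

If t ≥ 22, then t ≥ 1.


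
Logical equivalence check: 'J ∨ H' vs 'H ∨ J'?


Expression 1: J ∨ H
Expression 2: H ∨ J
Truth table (J H | Expr1 Expr2):
  T T |   T     T
  T F |   T     T
  F T |   T     T
  F F |   F     F
All 4 rows agree, so the expressions are logically equivalent.

Yes


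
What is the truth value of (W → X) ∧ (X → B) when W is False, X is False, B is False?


W = False, X = False, B = False
Step 1: W → X is false only when W=True and X=False. Result: True
Step 2: X → B is false only when X=True and B=False. Result: True
Step 3: True ∧ True = True

True


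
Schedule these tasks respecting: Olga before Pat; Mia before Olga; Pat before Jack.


Constraints: Olga before Pat; Mia before Olga; Pat before Jack
Method: repeatedly schedule the remaining task that has no remaining task required before it.
  Step 1: remaining {Olga, Jack, Mia, Pat}; every task except Mia still has a predecessor pending → schedule Mia.
  Step 2: remaining {Olga, Jack, Pat}; every task except Olga still has a predecessor pending → schedule Olga.
  Step 3: remaining {Jack, Pat}; every task except Pat still has a predecessor pending → schedule Pat.
  Step 4: only Jack remains → schedule Jack.
Resulting order:

Mia → Olga → Pat → Jack


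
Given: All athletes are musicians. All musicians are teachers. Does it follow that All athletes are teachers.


Premise 1: All athletes are musicians.
Premise 2: All musicians are teachers.
Conclusion: All athletes are teachers.
Barbara syllogism (AAA-1): All A are B, All B are C → All A are C.
Middle term (musicians) distributed in premise 2.

Valid


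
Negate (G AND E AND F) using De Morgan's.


De Morgan's law: ¬(P ∧ Q ∧ R) ≡ ¬P ∨ ¬Q ∨ ¬R
¬(G ∧ E ∧ F) = ¬G ∨ ¬E ∨ ¬F

¬G ∨ ¬E ∨ ¬F


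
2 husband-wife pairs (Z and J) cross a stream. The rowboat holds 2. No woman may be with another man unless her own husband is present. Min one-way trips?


Label couples Z and J.
1. WZ+WJ → (far: WZ,WJ; near: HZ,HJ)
2. WZ ←   (far: WJ; near: HZ,HJ,WZ)
3. HZ+HJ → (far: HZ,HJ,WJ; near: WZ)
4. HZ ←   (far: HJ,WJ; near: HZ,WZ)  — HZ returns, since WZ is alone on near bank
5. HZ+WZ → (far: all four; near: empty)
Every state respects the constraint.
Minimum trips = 5

5


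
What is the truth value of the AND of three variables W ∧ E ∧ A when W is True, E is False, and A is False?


W = True, E = False, A = False
Step 1: W ∧ E = True AND False = False
Step 2: (False) ∧ A = (False) AND False = False
AND is true only when ALL operands are true.

False


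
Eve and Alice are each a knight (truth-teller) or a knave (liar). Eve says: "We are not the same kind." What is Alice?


Eve says: "We are not the same kind."
Case 1: Eve is a Knight (truth-teller)
  Statement is true → they ARE different → Alice is a Knave
Case 2: Eve is a Knave (liar)
  Statement is false → they are NOT different → Alice is a Knave
In both cases, Alice is a Knave.

Knave


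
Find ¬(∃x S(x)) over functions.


Original: ∃x S(x)
Rule: ¬∀→∃, ¬∃→∀, negate predicate.
Negation: ∀x ¬S(x)

∀x ¬S(x)


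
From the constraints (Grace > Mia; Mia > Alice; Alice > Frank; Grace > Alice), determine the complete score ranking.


Constraints: Grace > Mia; Mia > Alice; Alice > Frank; Grace > Alice
Method: at each step, the next-highest is the one remaining person who never appears on the smaller side of a constraint between remaining people.
  Step 1: remaining {Frank, Mia, Grace, Alice}; on the smaller side: {Frank, Mia, Alice} → Grace is next (Grace > Mia; Grace > Alice).
  Step 2: remaining {Frank, Mia, Alice}; on the smaller side: {Frank, Alice} → Mia is next (Mia > Alice).
  Step 3: remaining {Frank, Alice}; on the smaller side: {Frank} → Alice is next (Alice > Frank).
  Step 4: only Frank remains → lowest.
Final ranking (highest to lowest):

Grace > Mia > Alice > Frank


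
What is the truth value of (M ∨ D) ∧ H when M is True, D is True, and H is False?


M = True, D = True, H = False
Step 1: M ∨ D = True OR True = True
Step 2: True ∧ H = True AND False = False
OR is true when at least one operand is true; AND requires both.

False


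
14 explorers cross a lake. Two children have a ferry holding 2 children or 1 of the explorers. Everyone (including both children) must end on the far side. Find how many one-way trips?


Per crossing of one of the explorers: children→, one←, one of the explorers→, one← = 4 trips
14 × 4 = 56, + 1 final children→ = 57
Minimum trips = 57

57


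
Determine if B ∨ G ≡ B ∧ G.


Expression 1: B ∨ G
Expression 2: B ∧ G
Truth table (B G | Expr1 Expr2):
  T T |   T     T
  T F |   T     F   ← differ
  F T |   T     F   ← differ
  F F |   F     F
Counterexample: B=T, G=F gives Expr1 = T but Expr2 = F, so the expressions are NOT logically equivalent.

No


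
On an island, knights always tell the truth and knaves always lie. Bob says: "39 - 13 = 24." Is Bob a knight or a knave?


Statement: "39 - 13 = 24."
Actual: 39 - 13 = 26
Claimed: 24
Statement is FALSE → Bob lies → Knave

Knave


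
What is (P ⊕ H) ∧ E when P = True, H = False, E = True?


P = True, H = False, E = True
Step 1: P ⊕ H = True XOR False = True
Step 2: True ∧ E = True AND True = True
XOR true when exactly one of P,H is true; then AND with E.

True


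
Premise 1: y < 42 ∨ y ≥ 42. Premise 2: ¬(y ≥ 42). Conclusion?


Disjunctive syllogism: P ∨ Q, ¬P ⊢ Q
Disjunction: y < 42 ∨ y ≥ 42
We know it is not the case that y ≥ 42.
By disjunctive syllogism, the other disjunct must be true.

y < 42


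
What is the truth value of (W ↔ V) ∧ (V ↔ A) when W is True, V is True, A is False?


W = True, V = True, A = False
Step 1: W ↔ V is true when W and V have the same value. Result: True
Step 2: V ↔ A is true when V and A have the same value. Result: False
Step 3: True ∧ False = False

False


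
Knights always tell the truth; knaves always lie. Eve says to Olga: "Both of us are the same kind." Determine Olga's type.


Eve says: "Both of us are the same kind."
Case 1: Eve is a Knight (truth-teller)
  Statement is true → they ARE the same → Olga is also a Knight
Case 2: Eve is a Knave (liar)
  Statement is false → they are NOT the same → Olga is a Knight
In both cases, Olga is a Knight.

Knight


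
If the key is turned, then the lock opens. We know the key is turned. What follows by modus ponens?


Modus ponens: P → Q, P ⊢ Q
P: the key is turned
Q: the lock opens
We have P → Q and P is true.
By modus ponens, Q must be true.

The lock opens


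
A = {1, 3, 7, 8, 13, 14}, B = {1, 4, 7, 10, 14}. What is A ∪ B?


A = {1, 3, 7, 8, 13, 14}
B = {1, 4, 7, 10, 14}
Operation: union
All elements combined: 1, 3, 4, 7, 8, 10, 13, 14

{1, 3, 4, 7, 8, 10, 13, 14}


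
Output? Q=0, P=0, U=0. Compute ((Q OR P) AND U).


Q OR P = 0|0 = 0
0 AND 0 = 0

0


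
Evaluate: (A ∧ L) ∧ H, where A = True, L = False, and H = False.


A = True, L = False, H = False
Step 1: A ∧ L = True AND False = False
Step 2: False ∧ H = False AND False = False
AND is true only when ALL operands are true.

False


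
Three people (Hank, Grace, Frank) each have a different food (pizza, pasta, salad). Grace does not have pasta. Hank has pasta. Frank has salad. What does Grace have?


From clues:
  Frank → salad
  Hank → pasta
By elimination, Grace gets the remaining.

pizza


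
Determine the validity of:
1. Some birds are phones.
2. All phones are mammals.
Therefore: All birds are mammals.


Premise 1: Some birds are phones.
Premise 2: All phones are mammals.
Conclusion: All birds are mammals.
Fallacy: illicit minor. The minor term (birds) is distributed in the conclusion ('All birds ...') but undistributed in its premise ('Some birds are phones' doesn't cover all birds).
Only 'Some birds are mammals' follows, not 'All'.

Invalid


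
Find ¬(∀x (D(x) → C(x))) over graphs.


Original: ∀x (D(x) → C(x))
Rule: ¬∀→∃, ¬∃→∀, negate predicate.
Negation: ∃x (D(x) ∧ ¬C(x))

∃x (D(x) ∧ ¬C(x))


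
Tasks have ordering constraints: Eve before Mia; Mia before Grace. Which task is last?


Constraints: Eve before Mia; Mia before Grace
The last task can have nothing scheduled after it, so it must never appear on the left of a 'before'.
Tasks appearing before some other task: Eve, Mia.
The only task not in that list is Grace → it is last.

Grace


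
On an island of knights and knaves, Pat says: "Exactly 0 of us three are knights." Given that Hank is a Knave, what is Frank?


Pat claims exactly 0 knights among Pat, Hank, Frank.
Given: Hank is a Knave.

Case 1: Pat is a Knight (tells truth)
  Then exactly 0 of the three are knights.
  Counting Pat, Hank: 1 knight(s) so far. Need -1 more → impossible.
Case 2: Pat is a Knave (lies)
  Then the count is NOT 0.
  If Frank = Knave, count = 0 = 0 → claim would be true, contradicts lie.
  If Frank = Knight, count = 1 ≠ 0 → lie confirmed ✓

Frank is a Knight.

Knight


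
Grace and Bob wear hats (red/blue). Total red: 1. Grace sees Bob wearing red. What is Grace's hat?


Total red = 1, Bob = red
Red accounted for: 1
Remaining for Grace: 0
Grace's hat is blue.

blue


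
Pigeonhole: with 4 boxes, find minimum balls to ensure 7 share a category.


Pigeonhole: to guarantee k in one of n categories, need (k-1)×n + 1.
k = 7, n = 4
Minimum = (7-1) × 4 + 1 = 6 × 4 + 1

25


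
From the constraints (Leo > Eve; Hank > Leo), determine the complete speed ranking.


Constraints: Leo > Eve; Hank > Leo
Method: at each step, the next-highest is the one remaining person who never appears on the smaller side of a constraint between remaining people.
  Step 1: remaining {Leo, Eve, Hank}; on the smaller side: {Leo, Eve} → Hank is next (Hank > Leo).
  Step 2: remaining {Leo, Eve}; on the smaller side: {Eve} → Leo is next (Leo > Eve).
  Step 3: only Eve remains → lowest.
Final ranking (highest to lowest):

Hank > Leo > Eve


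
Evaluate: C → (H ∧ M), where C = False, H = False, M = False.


C = False, H = False, M = False
Step 1: H ∧ M = False AND False = False
Step 2: C → (False): false only when C=True and consequent=False.
Result: True

True


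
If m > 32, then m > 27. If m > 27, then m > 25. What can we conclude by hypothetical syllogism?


Hypothetical syllogism: P → Q, Q → R ⊢ P → R
Premise 1: m > 32 → m > 27
Premise 2: m > 27 → m > 25
Chain the implications: the middle term (m > 27) links the two.
Conclusion: If m > 32, then m > 25.

If m > 32, then m > 25.
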